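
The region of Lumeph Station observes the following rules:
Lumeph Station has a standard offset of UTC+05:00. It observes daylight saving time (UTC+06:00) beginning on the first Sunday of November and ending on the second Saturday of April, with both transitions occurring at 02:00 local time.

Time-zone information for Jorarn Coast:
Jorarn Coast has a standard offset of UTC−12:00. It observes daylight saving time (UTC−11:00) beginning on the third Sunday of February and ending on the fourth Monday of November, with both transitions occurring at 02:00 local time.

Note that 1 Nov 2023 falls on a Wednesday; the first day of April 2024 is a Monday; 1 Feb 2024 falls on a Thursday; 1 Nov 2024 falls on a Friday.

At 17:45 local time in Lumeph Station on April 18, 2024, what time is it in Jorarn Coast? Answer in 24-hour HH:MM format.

1 November 2023 is a Wednesday, so the first Sunday is November 5.
1 April 2024 is a Monday, so the first Saturday is April 6 and the second is April 13.
April 18, 2024 does not fall between 5 November 2023 and 13 April 2024, so daylight saving is not in effect and Lumeph Station is at UTC+05:00.
17:45 Lumeph Station − 5h = 12:45 UTC.
1 February 2024 is a Thursday, so the first Sunday is February 4 and the third is February 18.
1 November 2024 is a Friday, so the first Monday is November 4 and the fourth is November 25.
At the standard offset (UTC−12:00), 12:45 UTC − 12h = 00:45 Jorarn Coast standard time.
Daylight saving runs 18 February – 25 November; the standard-time date in Jorarn Coast, April 18, 2024, is inside that window, so Jorarn Coast is at UTC−11:00.
12:45 UTC − 11h = 01:45 Jorarn Coast.

01:45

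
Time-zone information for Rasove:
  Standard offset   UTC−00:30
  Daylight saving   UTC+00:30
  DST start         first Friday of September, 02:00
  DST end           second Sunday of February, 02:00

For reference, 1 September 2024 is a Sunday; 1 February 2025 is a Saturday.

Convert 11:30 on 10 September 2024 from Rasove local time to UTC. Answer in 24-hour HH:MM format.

11:00

1 September 2024 is a Sunday, so the first Friday is September 6.
1 February 2025 is a Saturday, so the first Sunday is February 2 and the second is February 9.
10 September 2024 lies within the daylight-saving period (6 September 2024 – 9 February 2025), so Rasove is on daylight time, UTC+00:30.
11:30 local − 0h30m = 11:00 UTC.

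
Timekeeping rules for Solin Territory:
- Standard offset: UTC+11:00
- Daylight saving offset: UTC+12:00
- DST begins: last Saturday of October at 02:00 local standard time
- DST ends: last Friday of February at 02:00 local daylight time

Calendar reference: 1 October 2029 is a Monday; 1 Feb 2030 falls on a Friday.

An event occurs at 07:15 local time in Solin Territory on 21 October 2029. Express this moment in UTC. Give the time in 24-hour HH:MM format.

1 October 2029 is a Monday, so Saturdays fall on 6, 13, 20, 27; the last is October 27.
1 February 2030 is a Friday, so Fridays fall on 1, 8, 15, 22; the last is February 22.
21 October 2029 does not fall between 27 October 2029 and 22 February 2030, so daylight saving is not in effect and Solin Territory is at UTC+11:00.
07:15 local − 11h = 20:15 UTC (rolling into the previous day, 20 October 2029).

20:15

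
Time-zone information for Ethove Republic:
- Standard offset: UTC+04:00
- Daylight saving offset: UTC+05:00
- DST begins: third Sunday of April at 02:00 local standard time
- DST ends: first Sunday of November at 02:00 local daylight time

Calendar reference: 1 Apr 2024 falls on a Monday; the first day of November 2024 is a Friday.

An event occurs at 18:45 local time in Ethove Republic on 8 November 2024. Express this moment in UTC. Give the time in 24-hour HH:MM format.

14:45

1 April 2024 is a Monday, so the first Sunday is April 7 and the third is April 21.
1 November 2024 is a Friday, so the first Sunday is November 3.
8 November 2024 does not fall between 21 April and 3 November, so daylight saving is not in effect and Ethove Republic is at UTC+04:00.
18:45 local − 4h = 14:45 UTC.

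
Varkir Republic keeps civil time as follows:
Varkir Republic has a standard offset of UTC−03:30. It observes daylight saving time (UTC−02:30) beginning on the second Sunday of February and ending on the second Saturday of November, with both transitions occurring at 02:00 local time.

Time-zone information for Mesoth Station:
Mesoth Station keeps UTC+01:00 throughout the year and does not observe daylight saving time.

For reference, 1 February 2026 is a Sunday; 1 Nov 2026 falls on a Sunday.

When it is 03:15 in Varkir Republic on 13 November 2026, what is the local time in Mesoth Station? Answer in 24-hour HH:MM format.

06:45

1 February 2026 is a Sunday, so the first Sunday is February 1 and the second is February 8.
1 November 2026 is a Sunday, so the first Saturday is November 7 and the second is November 14.
Daylight saving runs 8 February – 14 November; 13 November 2026 is inside that window, so Varkir Republic is at UTC−02:30.
03:15 Varkir Republic + 2h30m = 05:45 UTC.
Mesoth Station has no daylight saving, so its offset is UTC+01:00 year-round.
05:45 UTC + 1h = 06:45 Mesoth Station.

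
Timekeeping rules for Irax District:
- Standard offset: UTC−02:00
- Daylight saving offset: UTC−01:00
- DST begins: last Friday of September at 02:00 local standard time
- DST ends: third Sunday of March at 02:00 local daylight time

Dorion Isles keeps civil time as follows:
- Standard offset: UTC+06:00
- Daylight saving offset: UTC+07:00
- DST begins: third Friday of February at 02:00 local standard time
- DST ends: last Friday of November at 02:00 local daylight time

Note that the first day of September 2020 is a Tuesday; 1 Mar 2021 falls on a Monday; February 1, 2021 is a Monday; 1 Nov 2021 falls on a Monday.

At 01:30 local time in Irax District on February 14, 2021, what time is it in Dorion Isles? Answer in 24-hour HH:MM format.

08:30

1 September 2020 is a Tuesday, so Fridays fall on 4, 11, 18, 25; the last is September 25.
1 March 2021 is a Monday, so the first Sunday is March 7 and the third is March 21.
February 14, 2021 lies within the daylight-saving period (25 September 2020 – 21 March 2021), so Irax District is on daylight time, UTC−01:00.
01:30 Irax District + 1h = 02:30 UTC.
1 February 2021 is a Monday, so the first Friday is February 5 and the third is February 19.
1 November 2021 is a Monday, so Fridays fall on 5, 12, 19, 26; the last is November 26.
At the standard offset (UTC+06:00), 02:30 UTC + 6h = 08:30 Dorion Isles standard time.
Daylight saving runs 19 February – 26 November; the standard-time date in Dorion Isles, February 14, 2021, is outside that window, so Dorion Isles is on standard time at UTC+06:00.
02:30 UTC + 6h = 08:30 Dorion Isles.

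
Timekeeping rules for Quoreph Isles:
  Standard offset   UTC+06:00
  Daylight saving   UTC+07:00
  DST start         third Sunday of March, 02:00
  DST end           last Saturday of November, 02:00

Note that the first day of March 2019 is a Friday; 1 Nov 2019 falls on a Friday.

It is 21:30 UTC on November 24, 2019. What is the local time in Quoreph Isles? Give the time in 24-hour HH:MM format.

1 March 2019 is a Friday, so the first Sunday is March 3 and the third is March 17.
1 November 2019 is a Friday, so Saturdays fall on 2, 9, 16, 23, 30; the last is November 30.
At the standard offset (UTC+06:00), 21:30 UTC + 6h = 03:30 Quoreph Isles standard time (rolling into the next day, 25 November 2019).
Daylight saving runs 17 March – 30 November; the standard-time date in Quoreph Isles, November 25, 2019, is inside that window, so Quoreph Isles is at UTC+07:00.
21:30 UTC + 7h = 04:30 local (rolling into the next day, 25 November 2019).

04:30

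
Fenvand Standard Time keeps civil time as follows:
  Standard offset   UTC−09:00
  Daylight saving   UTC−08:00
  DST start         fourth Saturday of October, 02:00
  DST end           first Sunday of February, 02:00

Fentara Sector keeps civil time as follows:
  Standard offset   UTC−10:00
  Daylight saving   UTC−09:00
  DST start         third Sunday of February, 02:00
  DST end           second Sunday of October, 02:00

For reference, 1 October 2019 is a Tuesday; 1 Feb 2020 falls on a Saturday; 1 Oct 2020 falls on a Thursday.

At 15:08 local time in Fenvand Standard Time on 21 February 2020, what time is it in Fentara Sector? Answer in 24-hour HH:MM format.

1 October 2019 is a Tuesday, so the first Saturday is October 5 and the fourth is October 26.
1 February 2020 is a Saturday, so the first Sunday is February 2.
Daylight saving runs 26 October 2019 – 2 February 2020; 21 February 2020 is outside that window, so Fenvand Standard Time is on standard time at UTC−09:00.
15:08 Fenvand Standard Time + 9h = 00:08 UTC (rolling into the next day, 22 February 2020).
1 February 2020 is a Saturday, so the first Sunday is February 2 and the third is February 16.
1 October 2020 is a Thursday, so the first Sunday is October 4 and the second is October 11.
At the standard offset (UTC−10:00), 00:08 UTC − 10h = 14:08 Fentara Sector standard time (rolling into the previous day, 21 February 2020).
Daylight saving runs 16 February – 11 October; the standard-time date in Fentara Sector, 21 February 2020, is inside that window, so Fentara Sector is at UTC−09:00.
00:08 UTC − 9h = 15:08 Fentara Sector (rolling into the previous day, 21 February 2020).

15:08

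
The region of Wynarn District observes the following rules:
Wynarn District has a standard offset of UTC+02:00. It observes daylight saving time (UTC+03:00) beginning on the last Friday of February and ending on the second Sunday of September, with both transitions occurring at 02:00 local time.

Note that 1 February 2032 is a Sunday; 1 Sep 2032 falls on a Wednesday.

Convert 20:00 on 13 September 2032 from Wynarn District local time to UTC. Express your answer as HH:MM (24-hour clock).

18:00

1 February 2032 is a Sunday, so Fridays fall on 6, 13, 20, 27; the last is February 27.
1 September 2032 is a Wednesday, so the first Sunday is September 5 and the second is September 12.
Daylight saving runs 27 February – 12 September; 13 September 2032 is outside that window, so Wynarn District is on standard time at UTC+02:00.
20:00 local − 2h = 18:00 UTC.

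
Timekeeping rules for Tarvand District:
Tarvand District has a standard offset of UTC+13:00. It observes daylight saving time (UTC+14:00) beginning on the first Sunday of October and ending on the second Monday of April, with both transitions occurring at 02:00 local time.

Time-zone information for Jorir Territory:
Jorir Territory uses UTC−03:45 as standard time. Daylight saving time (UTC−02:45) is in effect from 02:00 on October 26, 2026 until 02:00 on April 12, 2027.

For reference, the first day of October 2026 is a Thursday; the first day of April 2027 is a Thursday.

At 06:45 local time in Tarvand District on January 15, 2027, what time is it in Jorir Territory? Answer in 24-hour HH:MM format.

14:00

1 October 2026 is a Thursday, so the first Sunday is October 4.
1 April 2027 is a Thursday, so the first Monday is April 5 and the second is April 12.
Daylight saving runs 4 October 2026 – 12 April 2027; January 15, 2027 is inside that window, so Tarvand District is at UTC+14:00.
06:45 Tarvand District − 14h = 16:45 UTC (rolling into the previous day, 14 January 2027).
At the standard offset (UTC−03:45), 16:45 UTC − 3h45m = 13:00 Jorir Territory standard time.
Daylight saving runs 26 October 2026 – 12 April 2027; the standard-time date in Jorir Territory, January 14, 2027, is inside that window, so Jorir Territory is at UTC−02:45.
16:45 UTC − 2h45m = 14:00 Jorir Territory.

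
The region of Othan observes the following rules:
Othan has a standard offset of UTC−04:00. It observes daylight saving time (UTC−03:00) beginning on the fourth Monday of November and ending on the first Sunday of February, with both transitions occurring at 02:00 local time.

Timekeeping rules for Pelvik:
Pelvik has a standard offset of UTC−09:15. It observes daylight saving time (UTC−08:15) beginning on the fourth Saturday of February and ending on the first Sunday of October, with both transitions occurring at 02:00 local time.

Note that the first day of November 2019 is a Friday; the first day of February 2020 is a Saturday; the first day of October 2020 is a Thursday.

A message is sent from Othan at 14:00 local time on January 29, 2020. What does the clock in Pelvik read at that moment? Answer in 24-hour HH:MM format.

1 November 2019 is a Friday, so the first Monday is November 4 and the fourth is November 25.
1 February 2020 is a Saturday, so the first Sunday is February 2.
January 29, 2020 lies within the daylight-saving period (25 November 2019 – 2 February 2020), so Othan is on daylight time, UTC−03:00.
14:00 Othan + 3h = 17:00 UTC.
1 February 2020 is a Saturday, so the first Saturday is February 1 and the fourth is February 22.
1 October 2020 is a Thursday, so the first Sunday is October 4.
At the standard offset (UTC−09:15), 17:00 UTC − 9h15m = 07:45 Pelvik standard time.
Daylight saving runs 22 February – 4 October; the standard-time date in Pelvik, January 29, 2020, is outside that window, so Pelvik is on standard time at UTC−09:15.
17:00 UTC − 9h15m = 07:45 Pelvik.

07:45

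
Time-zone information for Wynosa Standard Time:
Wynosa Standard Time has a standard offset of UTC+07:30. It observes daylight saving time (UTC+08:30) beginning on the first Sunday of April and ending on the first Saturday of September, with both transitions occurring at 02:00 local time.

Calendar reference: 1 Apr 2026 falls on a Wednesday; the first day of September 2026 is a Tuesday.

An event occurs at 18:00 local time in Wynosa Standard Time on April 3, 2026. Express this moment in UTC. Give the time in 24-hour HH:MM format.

10:30

1 April 2026 is a Wednesday, so the first Sunday is April 5.
1 September 2026 is a Tuesday, so the first Saturday is September 5.
Daylight saving runs 5 April – 5 September; April 3, 2026 is outside that window, so Wynosa Standard Time is on standard time at UTC+07:30.
18:00 local − 7h30m = 10:30 UTC.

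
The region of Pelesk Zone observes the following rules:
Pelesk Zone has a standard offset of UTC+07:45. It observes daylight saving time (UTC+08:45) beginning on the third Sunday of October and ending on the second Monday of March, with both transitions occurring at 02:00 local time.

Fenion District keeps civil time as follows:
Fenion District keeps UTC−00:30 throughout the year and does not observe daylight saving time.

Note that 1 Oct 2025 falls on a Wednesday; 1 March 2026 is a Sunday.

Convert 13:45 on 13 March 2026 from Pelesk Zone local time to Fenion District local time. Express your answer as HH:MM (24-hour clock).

05:30

1 October 2025 is a Wednesday, so the first Sunday is October 5 and the third is October 19.
1 March 2026 is a Sunday, so the first Monday is March 2 and the second is March 9.
13 March 2026 is outside the daylight-saving period (19 October 2025 – 9 March 2026), so Pelesk Zone is on standard time, UTC+07:45.
13:45 Pelesk Zone − 7h45m = 06:00 UTC.
Fenion District has no daylight saving, so its offset is UTC−00:30 year-round.
06:00 UTC − 0h30m = 05:30 Fenion District.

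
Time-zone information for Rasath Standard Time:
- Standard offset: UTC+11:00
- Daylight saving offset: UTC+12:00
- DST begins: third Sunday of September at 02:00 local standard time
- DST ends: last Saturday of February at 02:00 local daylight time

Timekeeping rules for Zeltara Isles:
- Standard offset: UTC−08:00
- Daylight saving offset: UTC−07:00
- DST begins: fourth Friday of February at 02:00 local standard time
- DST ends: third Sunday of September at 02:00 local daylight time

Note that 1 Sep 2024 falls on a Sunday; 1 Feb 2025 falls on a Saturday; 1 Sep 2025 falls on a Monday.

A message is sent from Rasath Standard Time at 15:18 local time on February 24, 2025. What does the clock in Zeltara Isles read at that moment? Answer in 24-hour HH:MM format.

20:18

1 September 2024 is a Sunday, so the first Sunday is September 1 and the third is September 15.
1 February 2025 is a Saturday, so Saturdays fall on 1, 8, 15, 22; the last is February 22.
Daylight saving runs 15 September 2024 – 22 February 2025; February 24, 2025 is outside that window, so Rasath Standard Time is on standard time at UTC+11:00.
15:18 Rasath Standard Time − 11h = 04:18 UTC.
1 February 2025 is a Saturday, so the first Friday is February 7 and the fourth is February 28.
1 September 2025 is a Monday, so the first Sunday is September 7 and the third is September 21.
At the standard offset (UTC−08:00), 04:18 UTC − 8h = 20:18 Zeltara Isles standard time (rolling into the previous day, 23 February 2025).
The standard-time date in Zeltara Isles, February 23, 2025, does not fall between 28 February and 21 September, so daylight saving is not in effect and Zeltara Isles is at UTC−08:00.
04:18 UTC − 8h = 20:18 Zeltara Isles (rolling into the previous day, 23 February 2025).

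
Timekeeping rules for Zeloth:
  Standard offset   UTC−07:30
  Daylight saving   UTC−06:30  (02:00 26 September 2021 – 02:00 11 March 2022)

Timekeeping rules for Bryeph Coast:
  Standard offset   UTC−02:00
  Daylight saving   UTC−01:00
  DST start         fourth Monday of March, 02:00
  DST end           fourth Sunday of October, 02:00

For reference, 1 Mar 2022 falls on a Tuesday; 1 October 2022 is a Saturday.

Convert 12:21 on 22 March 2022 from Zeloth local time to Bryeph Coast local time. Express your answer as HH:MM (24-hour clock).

22 March 2022 is outside the daylight-saving period (26 September 2021 – 11 March 2022), so Zeloth is on standard time, UTC−07:30.
12:21 Zeloth + 7h30m = 19:51 UTC.
1 March 2022 is a Tuesday, so the first Monday is March 7 and the fourth is March 28.
1 October 2022 is a Saturday, so the first Sunday is October 2 and the fourth is October 23.
At the standard offset (UTC−02:00), 19:51 UTC − 2h = 17:51 Bryeph Coast standard time.
Daylight saving runs 28 March – 23 October; the standard-time date in Bryeph Coast, 22 March 2022, is outside that window, so Bryeph Coast is on standard time at UTC−02:00.
19:51 UTC − 2h = 17:51 Bryeph Coast.

17:51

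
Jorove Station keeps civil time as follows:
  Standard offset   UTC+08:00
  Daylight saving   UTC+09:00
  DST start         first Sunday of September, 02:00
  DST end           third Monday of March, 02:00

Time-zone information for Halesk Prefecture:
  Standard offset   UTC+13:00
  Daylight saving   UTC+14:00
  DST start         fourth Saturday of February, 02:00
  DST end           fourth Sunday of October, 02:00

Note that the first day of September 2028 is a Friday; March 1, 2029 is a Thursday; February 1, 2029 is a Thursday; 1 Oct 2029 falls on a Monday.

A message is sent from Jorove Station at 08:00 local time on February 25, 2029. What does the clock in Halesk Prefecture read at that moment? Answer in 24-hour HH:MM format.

1 September 2028 is a Friday, so the first Sunday is September 3.
1 March 2029 is a Thursday, so the first Monday is March 5 and the third is March 19.
Daylight saving runs 3 September 2028 – 19 March 2029; February 25, 2029 is inside that window, so Jorove Station is at UTC+09:00.
08:00 Jorove Station − 9h = 23:00 UTC (rolling into the previous day, 24 February 2029).
1 February 2029 is a Thursday, so the first Saturday is February 3 and the fourth is February 24.
1 October 2029 is a Monday, so the first Sunday is October 7 and the fourth is October 28.
At the standard offset (UTC+13:00), 23:00 UTC + 13h = 12:00 Halesk Prefecture standard time (rolling into the next day, 25 February 2029).
The standard-time date in Halesk Prefecture, February 25, 2029, falls between 24 February and 28 October, so daylight saving is in effect and Halesk Prefecture is at UTC+14:00.
23:00 UTC + 14h = 13:00 Halesk Prefecture (rolling into the next day, 25 February 2029).

13:00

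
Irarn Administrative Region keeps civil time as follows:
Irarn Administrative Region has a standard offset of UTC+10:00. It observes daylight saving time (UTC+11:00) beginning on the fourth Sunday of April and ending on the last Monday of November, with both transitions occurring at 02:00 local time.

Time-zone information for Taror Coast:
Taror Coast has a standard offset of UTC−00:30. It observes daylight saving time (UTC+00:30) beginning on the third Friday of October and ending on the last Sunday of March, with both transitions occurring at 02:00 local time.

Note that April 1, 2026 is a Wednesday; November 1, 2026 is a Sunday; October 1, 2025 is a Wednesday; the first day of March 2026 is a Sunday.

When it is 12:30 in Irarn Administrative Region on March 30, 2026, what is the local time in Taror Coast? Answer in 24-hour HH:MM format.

02:00

1 April 2026 is a Wednesday, so the first Sunday is April 5 and the fourth is April 26.
1 November 2026 is a Sunday, so Mondays fall on 2, 9, 16, 23, 30; the last is November 30.
Daylight saving runs 26 April – 30 November; March 30, 2026 is outside that window, so Irarn Administrative Region is on standard time at UTC+10:00.
12:30 Irarn Administrative Region − 10h = 02:30 UTC.
1 October 2025 is a Wednesday, so the first Friday is October 3 and the third is October 17.
1 March 2026 is a Sunday, so Sundays fall on 1, 8, 15, 22, 29; the last is March 29.
At the standard offset (UTC−00:30), 02:30 UTC − 0h30m = 02:00 Taror Coast standard time.
Daylight saving runs 17 October 2025 – 29 March 2026; the standard-time date in Taror Coast, March 30, 2026, is outside that window, so Taror Coast is on standard time at UTC−00:30.
02:30 UTC − 0h30m = 02:00 Taror Coast.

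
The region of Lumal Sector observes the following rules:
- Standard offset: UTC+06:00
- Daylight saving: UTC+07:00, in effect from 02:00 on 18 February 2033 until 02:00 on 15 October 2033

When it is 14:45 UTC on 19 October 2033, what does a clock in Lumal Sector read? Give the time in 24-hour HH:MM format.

At the standard offset (UTC+06:00), 14:45 UTC + 6h = 20:45 Lumal Sector standard time.
The standard-time date in Lumal Sector, 19 October 2033, is outside the daylight-saving period (18 February – 15 October), so Lumal Sector is on standard time, UTC+06:00.
14:45 UTC + 6h = 20:45 local.

20:45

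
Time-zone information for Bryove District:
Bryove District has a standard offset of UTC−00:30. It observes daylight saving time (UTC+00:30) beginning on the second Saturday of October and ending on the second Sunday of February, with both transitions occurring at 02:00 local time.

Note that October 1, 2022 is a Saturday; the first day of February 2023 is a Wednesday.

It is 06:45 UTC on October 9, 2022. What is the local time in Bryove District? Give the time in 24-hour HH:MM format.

1 October 2022 is a Saturday, so the first Saturday is October 1 and the second is October 8.
1 February 2023 is a Wednesday, so the first Sunday is February 5 and the second is February 12.
At the standard offset (UTC−00:30), 06:45 UTC − 0h30m = 06:15 Bryove District standard time.
The standard-time date in Bryove District, October 9, 2022, lies within the daylight-saving period (8 October 2022 – 12 February 2023), so Bryove District is on daylight time, UTC+00:30.
06:45 UTC + 0h30m = 07:15 local.

07:15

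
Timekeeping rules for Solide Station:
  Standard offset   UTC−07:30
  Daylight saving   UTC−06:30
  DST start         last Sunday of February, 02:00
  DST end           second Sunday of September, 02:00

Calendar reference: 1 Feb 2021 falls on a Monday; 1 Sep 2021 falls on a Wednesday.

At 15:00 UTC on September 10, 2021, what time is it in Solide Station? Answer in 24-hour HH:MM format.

08:30

1 February 2021 is a Monday, so Sundays fall on 7, 14, 21, 28; the last is February 28.
1 September 2021 is a Wednesday, so the first Sunday is September 5 and the second is September 12.
At the standard offset (UTC−07:30), 15:00 UTC − 7h30m = 07:30 Solide Station standard time.
Daylight saving runs 28 February – 12 September; the standard-time date in Solide Station, September 10, 2021, is inside that window, so Solide Station is at UTC−06:30.
15:00 UTC − 6h30m = 08:30 local.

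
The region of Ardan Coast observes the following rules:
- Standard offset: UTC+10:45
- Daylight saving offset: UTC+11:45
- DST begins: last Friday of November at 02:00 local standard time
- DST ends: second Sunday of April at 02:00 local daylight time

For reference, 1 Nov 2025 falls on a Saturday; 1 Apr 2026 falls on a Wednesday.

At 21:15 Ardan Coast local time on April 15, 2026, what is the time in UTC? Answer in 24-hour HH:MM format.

1 November 2025 is a Saturday, so Fridays fall on 7, 14, 21, 28; the last is November 28.
1 April 2026 is a Wednesday, so the first Sunday is April 5 and the second is April 12.
Daylight saving runs 28 November 2025 – 12 April 2026; April 15, 2026 is outside that window, so Ardan Coast is on standard time at UTC+10:45.
21:15 local − 10h45m = 10:30 UTC.

10:30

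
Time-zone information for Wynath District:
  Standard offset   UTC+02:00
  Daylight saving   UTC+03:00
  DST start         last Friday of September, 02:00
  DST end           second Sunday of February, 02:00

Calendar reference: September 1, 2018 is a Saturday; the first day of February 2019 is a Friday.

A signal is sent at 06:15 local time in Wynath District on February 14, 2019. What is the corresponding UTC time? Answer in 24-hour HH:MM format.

04:15

1 September 2018 is a Saturday, so Fridays fall on 7, 14, 21, 28; the last is September 28.
1 February 2019 is a Friday, so the first Sunday is February 3 and the second is February 10.
February 14, 2019 does not fall between 28 September 2018 and 10 February 2019, so daylight saving is not in effect and Wynath District is at UTC+02:00.
06:15 local − 2h = 04:15 UTC.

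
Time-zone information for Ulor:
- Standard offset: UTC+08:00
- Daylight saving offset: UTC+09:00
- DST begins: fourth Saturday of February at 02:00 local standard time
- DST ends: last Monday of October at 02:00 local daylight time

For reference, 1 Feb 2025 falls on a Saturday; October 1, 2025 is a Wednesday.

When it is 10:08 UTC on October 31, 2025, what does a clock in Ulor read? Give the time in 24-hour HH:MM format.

1 February 2025 is a Saturday, so the first Saturday is February 1 and the fourth is February 22.
1 October 2025 is a Wednesday, so Mondays fall on 6, 13, 20, 27; the last is October 27.
At the standard offset (UTC+08:00), 10:08 UTC + 8h = 18:08 Ulor standard time.
The standard-time date in Ulor, October 31, 2025, is outside the daylight-saving period (22 February – 27 October), so Ulor is on standard time, UTC+08:00.
10:08 UTC + 8h = 18:08 local.

18:08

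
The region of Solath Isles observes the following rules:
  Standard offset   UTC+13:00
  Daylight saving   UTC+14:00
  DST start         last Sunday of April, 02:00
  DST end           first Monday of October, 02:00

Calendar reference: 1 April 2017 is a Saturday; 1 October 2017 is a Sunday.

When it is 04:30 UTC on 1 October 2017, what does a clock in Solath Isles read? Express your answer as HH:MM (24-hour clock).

18:30

1 April 2017 is a Saturday, so Sundays fall on 2, 9, 16, 23, 30; the last is April 30.
1 October 2017 is a Sunday, so the first Monday is October 2.
At the standard offset (UTC+13:00), 04:30 UTC + 13h = 17:30 Solath Isles standard time.
Daylight saving runs 30 April – 2 October; the standard-time date in Solath Isles, 1 October 2017, is inside that window, so Solath Isles is at UTC+14:00.
04:30 UTC + 14h = 18:30 local.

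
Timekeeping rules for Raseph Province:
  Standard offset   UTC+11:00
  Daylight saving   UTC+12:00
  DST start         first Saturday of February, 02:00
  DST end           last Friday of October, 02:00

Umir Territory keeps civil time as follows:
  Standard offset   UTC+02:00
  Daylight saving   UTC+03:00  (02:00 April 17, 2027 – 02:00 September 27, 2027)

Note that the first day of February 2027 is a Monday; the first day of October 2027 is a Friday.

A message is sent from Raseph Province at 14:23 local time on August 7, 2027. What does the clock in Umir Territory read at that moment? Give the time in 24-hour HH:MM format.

05:23

1 February 2027 is a Monday, so the first Saturday is February 6.
1 October 2027 is a Friday, so Fridays fall on 1, 8, 15, 22, 29; the last is October 29.
August 7, 2027 lies within the daylight-saving period (6 February – 29 October), so Raseph Province is on daylight time, UTC+12:00.
14:23 Raseph Province − 12h = 02:23 UTC.
At the standard offset (UTC+02:00), 02:23 UTC + 2h = 04:23 Umir Territory standard time.
The standard-time date in Umir Territory, August 7, 2027, lies within the daylight-saving period (17 April – 27 September), so Umir Territory is on daylight time, UTC+03:00.
02:23 UTC + 3h = 05:23 Umir Territory.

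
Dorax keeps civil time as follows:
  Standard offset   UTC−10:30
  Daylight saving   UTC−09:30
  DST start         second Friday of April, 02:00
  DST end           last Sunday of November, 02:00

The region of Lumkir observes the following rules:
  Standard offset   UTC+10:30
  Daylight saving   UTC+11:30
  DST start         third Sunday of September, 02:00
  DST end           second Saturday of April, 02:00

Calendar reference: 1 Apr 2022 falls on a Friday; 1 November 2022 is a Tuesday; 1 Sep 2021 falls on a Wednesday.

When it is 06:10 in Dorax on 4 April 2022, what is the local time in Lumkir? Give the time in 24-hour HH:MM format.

1 April 2022 is a Friday, so the first Friday is April 1 and the second is April 8.
1 November 2022 is a Tuesday, so Sundays fall on 6, 13, 20, 27; the last is November 27.
4 April 2022 is outside the daylight-saving period (8 April – 27 November), so Dorax is on standard time, UTC−10:30.
06:10 Dorax + 10h30m = 16:40 UTC.
1 September 2021 is a Wednesday, so the first Sunday is September 5 and the third is September 19.
1 April 2022 is a Friday, so the first Saturday is April 2 and the second is April 9.
At the standard offset (UTC+10:30), 16:40 UTC + 10h30m = 03:10 Lumkir standard time (rolling into the next day, 5 April 2022).
Daylight saving runs 19 September 2021 – 9 April 2022; the standard-time date in Lumkir, 5 April 2022, is inside that window, so Lumkir is at UTC+11:30.
16:40 UTC + 11h30m = 04:10 Lumkir (rolling into the next day, 5 April 2022).

04:10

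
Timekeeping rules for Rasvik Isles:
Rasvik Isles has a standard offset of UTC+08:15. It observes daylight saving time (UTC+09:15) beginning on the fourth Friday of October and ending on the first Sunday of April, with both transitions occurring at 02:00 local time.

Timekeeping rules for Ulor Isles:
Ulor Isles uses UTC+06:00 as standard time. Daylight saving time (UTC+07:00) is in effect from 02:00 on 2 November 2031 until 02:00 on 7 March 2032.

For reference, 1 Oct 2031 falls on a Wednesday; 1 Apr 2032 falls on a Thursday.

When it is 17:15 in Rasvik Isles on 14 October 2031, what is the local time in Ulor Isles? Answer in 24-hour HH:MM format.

15:00

1 October 2031 is a Wednesday, so the first Friday is October 3 and the fourth is October 24.
1 April 2032 is a Thursday, so the first Sunday is April 4.
14 October 2031 does not fall between 24 October 2031 and 4 April 2032, so daylight saving is not in effect and Rasvik Isles is at UTC+08:15.
17:15 Rasvik Isles − 8h15m = 09:00 UTC.
At the standard offset (UTC+06:00), 09:00 UTC + 6h = 15:00 Ulor Isles standard time.
The standard-time date in Ulor Isles, 14 October 2031, is outside the daylight-saving period (2 November 2031 – 7 March 2032), so Ulor Isles is on standard time, UTC+06:00.
09:00 UTC + 6h = 15:00 Ulor Isles.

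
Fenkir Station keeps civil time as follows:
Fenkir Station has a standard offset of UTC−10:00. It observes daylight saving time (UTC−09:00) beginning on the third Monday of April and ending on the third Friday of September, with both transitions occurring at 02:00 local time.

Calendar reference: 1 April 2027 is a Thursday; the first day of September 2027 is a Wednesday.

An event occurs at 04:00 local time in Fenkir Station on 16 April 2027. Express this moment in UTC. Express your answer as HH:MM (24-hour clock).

14:00

1 April 2027 is a Thursday, so the first Monday is April 5 and the third is April 19.
1 September 2027 is a Wednesday, so the first Friday is September 3 and the third is September 17.
16 April 2027 is outside the daylight-saving period (19 April – 17 September), so Fenkir Station is on standard time, UTC−10:00.
04:00 local + 10h = 14:00 UTC.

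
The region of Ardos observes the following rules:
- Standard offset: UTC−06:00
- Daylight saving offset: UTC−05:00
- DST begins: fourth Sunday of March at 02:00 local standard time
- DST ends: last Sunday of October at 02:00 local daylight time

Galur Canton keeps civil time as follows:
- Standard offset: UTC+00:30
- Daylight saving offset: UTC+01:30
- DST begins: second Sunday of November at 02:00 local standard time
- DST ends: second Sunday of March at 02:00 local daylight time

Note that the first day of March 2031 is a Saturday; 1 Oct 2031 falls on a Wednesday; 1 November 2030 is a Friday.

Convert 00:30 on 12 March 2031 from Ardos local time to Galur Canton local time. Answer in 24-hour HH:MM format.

07:00

1 March 2031 is a Saturday, so the first Sunday is March 2 and the fourth is March 23.
1 October 2031 is a Wednesday, so Sundays fall on 5, 12, 19, 26; the last is October 26.
12 March 2031 is outside the daylight-saving period (23 March – 26 October), so Ardos is on standard time, UTC−06:00.
00:30 Ardos + 6h = 06:30 UTC.
1 November 2030 is a Friday, so the first Sunday is November 3 and the second is November 10.
1 March 2031 is a Saturday, so the first Sunday is March 2 and the second is March 9.
At the standard offset (UTC+00:30), 06:30 UTC + 0h30m = 07:00 Galur Canton standard time.
The standard-time date in Galur Canton, 12 March 2031, does not fall between 10 November 2030 and 9 March 2031, so daylight saving is not in effect and Galur Canton is at UTC+00:30.
06:30 UTC + 0h30m = 07:00 Galur Canton.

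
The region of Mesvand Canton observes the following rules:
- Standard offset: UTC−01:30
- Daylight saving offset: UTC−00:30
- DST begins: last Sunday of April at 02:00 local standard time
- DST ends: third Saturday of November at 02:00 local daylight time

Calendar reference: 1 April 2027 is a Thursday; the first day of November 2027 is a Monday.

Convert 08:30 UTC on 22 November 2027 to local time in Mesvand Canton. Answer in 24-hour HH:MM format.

07:00

1 April 2027 is a Thursday, so Sundays fall on 4, 11, 18, 25; the last is April 25.
1 November 2027 is a Monday, so the first Saturday is November 6 and the third is November 20.
At the standard offset (UTC−01:30), 08:30 UTC − 1h30m = 07:00 Mesvand Canton standard time.
Daylight saving runs 25 April – 20 November; the standard-time date in Mesvand Canton, 22 November 2027, is outside that window, so Mesvand Canton is on standard time at UTC−01:30.
08:30 UTC − 1h30m = 07:00 local.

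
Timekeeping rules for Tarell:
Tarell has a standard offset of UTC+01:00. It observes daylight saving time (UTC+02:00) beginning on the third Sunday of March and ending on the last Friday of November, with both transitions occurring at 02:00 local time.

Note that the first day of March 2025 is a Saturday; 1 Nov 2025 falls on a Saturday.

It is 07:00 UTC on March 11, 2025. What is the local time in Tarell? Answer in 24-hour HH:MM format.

08:00

1 March 2025 is a Saturday, so the first Sunday is March 2 and the third is March 16.
1 November 2025 is a Saturday, so Fridays fall on 7, 14, 21, 28; the last is November 28.
At the standard offset (UTC+01:00), 07:00 UTC + 1h = 08:00 Tarell standard time.
The standard-time date in Tarell, March 11, 2025, does not fall between 16 March and 28 November, so daylight saving is not in effect and Tarell is at UTC+01:00.
07:00 UTC + 1h = 08:00 local.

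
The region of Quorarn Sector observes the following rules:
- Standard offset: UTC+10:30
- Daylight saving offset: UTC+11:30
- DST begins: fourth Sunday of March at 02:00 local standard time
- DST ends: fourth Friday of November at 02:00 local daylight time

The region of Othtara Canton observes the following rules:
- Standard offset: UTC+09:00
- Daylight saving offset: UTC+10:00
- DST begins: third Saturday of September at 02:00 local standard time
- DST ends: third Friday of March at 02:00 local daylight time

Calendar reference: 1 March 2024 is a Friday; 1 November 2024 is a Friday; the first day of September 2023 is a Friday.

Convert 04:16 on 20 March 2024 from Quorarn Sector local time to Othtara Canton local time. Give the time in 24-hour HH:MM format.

1 March 2024 is a Friday, so the first Sunday is March 3 and the fourth is March 24.
1 November 2024 is a Friday, so the first Friday is November 1 and the fourth is November 22.
20 March 2024 is outside the daylight-saving period (24 March – 22 November), so Quorarn Sector is on standard time, UTC+10:30.
04:16 Quorarn Sector − 10h30m = 17:46 UTC (rolling into the previous day, 19 March 2024).
1 September 2023 is a Friday, so the first Saturday is September 2 and the third is September 16.
1 March 2024 is a Friday, so the first Friday is March 1 and the third is March 15.
At the standard offset (UTC+09:00), 17:46 UTC + 9h = 02:46 Othtara Canton standard time (rolling into the next day, 20 March 2024).
Daylight saving runs 16 September 2023 – 15 March 2024; the standard-time date in Othtara Canton, 20 March 2024, is outside that window, so Othtara Canton is on standard time at UTC+09:00.
17:46 UTC + 9h = 02:46 Othtara Canton (rolling into the next day, 20 March 2024).

02:46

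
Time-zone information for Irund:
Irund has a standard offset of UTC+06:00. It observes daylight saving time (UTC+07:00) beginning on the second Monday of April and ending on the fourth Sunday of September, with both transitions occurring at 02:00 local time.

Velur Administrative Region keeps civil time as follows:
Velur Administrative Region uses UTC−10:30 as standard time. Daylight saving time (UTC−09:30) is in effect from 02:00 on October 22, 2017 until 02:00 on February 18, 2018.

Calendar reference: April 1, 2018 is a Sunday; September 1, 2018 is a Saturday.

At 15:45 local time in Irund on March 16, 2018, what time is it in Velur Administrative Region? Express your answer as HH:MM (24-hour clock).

1 April 2018 is a Sunday, so the first Monday is April 2 and the second is April 9.
1 September 2018 is a Saturday, so the first Sunday is September 2 and the fourth is September 23.
March 16, 2018 is outside the daylight-saving period (9 April – 23 September), so Irund is on standard time, UTC+06:00.
15:45 Irund − 6h = 09:45 UTC.
At the standard offset (UTC−10:30), 09:45 UTC − 10h30m = 23:15 Velur Administrative Region standard time (rolling into the previous day, 15 March 2018).
The standard-time date in Velur Administrative Region, March 15, 2018, is outside the daylight-saving period (22 October 2017 – 18 February 2018), so Velur Administrative Region is on standard time, UTC−10:30.
09:45 UTC − 10h30m = 23:15 Velur Administrative Region (rolling into the previous day, 15 March 2018).

23:15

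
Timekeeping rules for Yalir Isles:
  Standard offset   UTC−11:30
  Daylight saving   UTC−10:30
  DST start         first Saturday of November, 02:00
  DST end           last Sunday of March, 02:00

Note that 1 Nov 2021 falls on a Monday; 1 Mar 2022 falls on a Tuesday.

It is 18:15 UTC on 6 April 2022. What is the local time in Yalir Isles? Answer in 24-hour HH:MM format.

06:45

1 November 2021 is a Monday, so the first Saturday is November 6.
1 March 2022 is a Tuesday, so Sundays fall on 6, 13, 20, 27; the last is March 27.
At the standard offset (UTC−11:30), 18:15 UTC − 11h30m = 06:45 Yalir Isles standard time.
Daylight saving runs 6 November 2021 – 27 March 2022; the standard-time date in Yalir Isles, 6 April 2022, is outside that window, so Yalir Isles is on standard time at UTC−11:30.
18:15 UTC − 11h30m = 06:45 local.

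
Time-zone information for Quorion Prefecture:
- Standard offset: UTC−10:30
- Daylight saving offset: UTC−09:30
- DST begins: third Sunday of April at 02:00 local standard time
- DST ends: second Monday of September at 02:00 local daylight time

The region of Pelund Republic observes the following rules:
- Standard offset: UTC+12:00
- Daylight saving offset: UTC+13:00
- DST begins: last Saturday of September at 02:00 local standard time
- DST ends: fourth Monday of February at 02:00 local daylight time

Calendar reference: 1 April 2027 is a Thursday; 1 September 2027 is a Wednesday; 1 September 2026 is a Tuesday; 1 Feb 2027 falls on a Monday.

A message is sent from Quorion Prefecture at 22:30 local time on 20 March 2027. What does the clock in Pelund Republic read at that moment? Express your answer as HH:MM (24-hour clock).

1 April 2027 is a Thursday, so the first Sunday is April 4 and the third is April 18.
1 September 2027 is a Wednesday, so the first Monday is September 6 and the second is September 13.
20 March 2027 is outside the daylight-saving period (18 April – 13 September), so Quorion Prefecture is on standard time, UTC−10:30.
22:30 Quorion Prefecture + 10h30m = 09:00 UTC (rolling into the next day, 21 March 2027).
1 September 2026 is a Tuesday, so Saturdays fall on 5, 12, 19, 26; the last is September 26.
1 February 2027 is a Monday, so the first Monday is February 1 and the fourth is February 22.
At the standard offset (UTC+12:00), 09:00 UTC + 12h = 21:00 Pelund Republic standard time.
Daylight saving runs 26 September 2026 – 22 February 2027; the standard-time date in Pelund Republic, 21 March 2027, is outside that window, so Pelund Republic is on standard time at UTC+12:00.
09:00 UTC + 12h = 21:00 Pelund Republic.

21:00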